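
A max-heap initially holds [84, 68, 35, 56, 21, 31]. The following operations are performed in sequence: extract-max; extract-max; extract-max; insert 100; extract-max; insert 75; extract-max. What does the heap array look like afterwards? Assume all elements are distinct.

extract-max → returns 84:
  remove root 84; move last element 31 to root → [31, 68, 35, 56, 21]
  31 vs larger child 68 at index 1, swap → [68, 31, 35, 56, 21]
  31 vs larger child 56 at index 3, swap → [68, 56, 35, 31, 21]
extract-max → returns 68:
  remove root 68; move last element 21 to root → [21, 56, 35, 31]
  21 vs larger child 56 at index 1, swap → [56, 21, 35, 31]
  21 vs only child 31 at index 3, swap → [56, 31, 35, 21]
extract-max → returns 56:
  remove root 56; move last element 21 to root → [21, 31, 35]
  21 vs larger child 35 at index 2, swap → [35, 31, 21]
insert 100:
  append 100 at index 3 → [35, 31, 21, 100]
  100 > parent 31 at index 1, swap → [35, 100, 21, 31]
  100 > parent 35 at index 0, swap → [100, 35, 21, 31]
extract-max → returns 100:
  remove root 100; move last element 31 to root → [31, 35, 21]
  31 vs larger child 35 at index 1, swap → [35, 31, 21]
insert 75:
  append 75 at index 3 → [35, 31, 21, 75]
  75 > parent 31 at index 1, swap → [35, 75, 21, 31]
  75 > parent 35 at index 0, swap → [75, 35, 21, 31]
extract-max → returns 75:
  remove root 75; move last element 31 to root → [31, 35, 21]
  31 vs larger child 35 at index 1, swap → [35, 31, 21]

[35, 31, 21]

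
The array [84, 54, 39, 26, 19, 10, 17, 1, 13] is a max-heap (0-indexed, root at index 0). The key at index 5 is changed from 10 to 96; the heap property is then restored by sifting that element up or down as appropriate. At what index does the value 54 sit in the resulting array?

set index 5 from 10 to 96 → [84, 54, 39, 26, 19, 96, 17, 1, 13]
96 > parent 39 at index 2, swap → [84, 54, 96, 26, 19, 39, 17, 1, 13]
96 > parent 84 at index 0, swap → [96, 54, 84, 26, 19, 39, 17, 1, 13]
resulting array: [96, 54, 84, 26, 19, 39, 17, 1, 13]

1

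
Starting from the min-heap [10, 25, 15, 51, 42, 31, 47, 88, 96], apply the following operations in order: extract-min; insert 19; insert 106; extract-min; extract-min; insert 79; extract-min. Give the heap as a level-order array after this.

extract-min → returns 10:
  remove root 10; move last element 96 to root → [96, 25, 15, 51, 42, 31, 47, 88]
  96 vs smaller child 15 at index 2, swap → [15, 25, 96, 51, 42, 31, 47, 88]
  96 vs smaller child 31 at index 5, swap → [15, 25, 31, 51, 42, 96, 47, 88]
insert 19:
  append 19 at index 8 → [15, 25, 31, 51, 42, 96, 47, 88, 19]
  19 < parent 51 at index 3, swap → [15, 25, 31, 19, 42, 96, 47, 88, 51]
  19 < parent 25 at index 1, swap → [15, 19, 31, 25, 42, 96, 47, 88, 51]
insert 106:
  append 106 at index 9 → [15, 19, 31, 25, 42, 96, 47, 88, 51, 106] (no swap needed)
extract-min → returns 15:
  remove root 15; move last element 106 to root → [106, 19, 31, 25, 42, 96, 47, 88, 51]
  106 vs smaller child 19 at index 1, swap → [19, 106, 31, 25, 42, 96, 47, 88, 51]
  106 vs smaller child 25 at index 3, swap → [19, 25, 31, 106, 42, 96, 47, 88, 51]
  106 vs smaller child 51 at index 8, swap → [19, 25, 31, 51, 42, 96, 47, 88, 106]
extract-min → returns 19:
  remove root 19; move last element 106 to root → [106, 25, 31, 51, 42, 96, 47, 88]
  106 vs smaller child 25 at index 1, swap → [25, 106, 31, 51, 42, 96, 47, 88]
  106 vs smaller child 42 at index 4, swap → [25, 42, 31, 51, 106, 96, 47, 88]
insert 79:
  append 79 at index 8 → [25, 42, 31, 51, 106, 96, 47, 88, 79] (no swap needed)
extract-min → returns 25:
  remove root 25; move last element 79 to root → [79, 42, 31, 51, 106, 96, 47, 88]
  79 vs smaller child 31 at index 2, swap → [31, 42, 79, 51, 106, 96, 47, 88]
  79 vs smaller child 47 at index 6, swap → [31, 42, 47, 51, 106, 96, 79, 88]

[31, 42, 47, 51, 106, 96, 79, 88]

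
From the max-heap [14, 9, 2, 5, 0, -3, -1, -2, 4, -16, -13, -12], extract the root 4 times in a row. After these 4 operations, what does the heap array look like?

extract-max #1 returns 14:
  remove root 14; move last element -12 to root → [-12, 9, 2, 5, 0, -3, -1, -2, 4, -16, -13]
  -12 vs larger child 9 at index 1, swap → [9, -12, 2, 5, 0, -3, -1, -2, 4, -16, -13]
  -12 vs larger child 5 at index 3, swap → [9, 5, 2, -12, 0, -3, -1, -2, 4, -16, -13]
  -12 vs larger child 4 at index 8, swap → [9, 5, 2, 4, 0, -3, -1, -2, -12, -16, -13]
extract-max #2 returns 9:
  remove root 9; move last element -13 to root → [-13, 5, 2, 4, 0, -3, -1, -2, -12, -16]
  -13 vs larger child 5 at index 1, swap → [5, -13, 2, 4, 0, -3, -1, -2, -12, -16]
  -13 vs larger child 4 at index 3, swap → [5, 4, 2, -13, 0, -3, -1, -2, -12, -16]
  -13 vs larger child -2 at index 7, swap → [5, 4, 2, -2, 0, -3, -1, -13, -12, -16]
extract-max #3 returns 5:
  remove root 5; move last element -16 to root → [-16, 4, 2, -2, 0, -3, -1, -13, -12]
  -16 vs larger child 4 at index 1, swap → [4, -16, 2, -2, 0, -3, -1, -13, -12]
  -16 vs larger child 0 at index 4, swap → [4, 0, 2, -2, -16, -3, -1, -13, -12]
extract-max #4 returns 4:
  remove root 4; move last element -12 to root → [-12, 0, 2, -2, -16, -3, -1, -13]
  -12 vs larger child 2 at index 2, swap → [2, 0, -12, -2, -16, -3, -1, -13]
  -12 vs larger child -1 at index 6, swap → [2, 0, -1, -2, -16, -3, -12, -13]

[2, 0, -1, -2, -16, -3, -12, -13]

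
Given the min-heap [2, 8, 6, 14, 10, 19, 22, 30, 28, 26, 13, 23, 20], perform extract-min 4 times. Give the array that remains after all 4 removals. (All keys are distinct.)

[13, 14, 19, 26, 23, 20, 22, 30, 28]

extract-min #1 returns 2:
  remove root 2; move last element 20 to root → [20, 8, 6, 14, 10, 19, 22, 30, 28, 26, 13, 23]
  20 vs smaller child 6 at index 2, swap → [6, 8, 20, 14, 10, 19, 22, 30, 28, 26, 13, 23]
  20 vs smaller child 19 at index 5, swap → [6, 8, 19, 14, 10, 20, 22, 30, 28, 26, 13, 23]
extract-min #2 returns 6:
  remove root 6; move last element 23 to root → [23, 8, 19, 14, 10, 20, 22, 30, 28, 26, 13]
  23 vs smaller child 8 at index 1, swap → [8, 23, 19, 14, 10, 20, 22, 30, 28, 26, 13]
  23 vs smaller child 10 at index 4, swap → [8, 10, 19, 14, 23, 20, 22, 30, 28, 26, 13]
  23 vs smaller child 13 at index 10, swap → [8, 10, 19, 14, 13, 20, 22, 30, 28, 26, 23]
extract-min #3 returns 8:
  remove root 8; move last element 23 to root → [23, 10, 19, 14, 13, 20, 22, 30, 28, 26]
  23 vs smaller child 10 at index 1, swap → [10, 23, 19, 14, 13, 20, 22, 30, 28, 26]
  23 vs smaller child 13 at index 4, swap → [10, 13, 19, 14, 23, 20, 22, 30, 28, 26]
extract-min #4 returns 10:
  remove root 10; move last element 26 to root → [26, 13, 19, 14, 23, 20, 22, 30, 28]
  26 vs smaller child 13 at index 1, swap → [13, 26, 19, 14, 23, 20, 22, 30, 28]
  26 vs smaller child 14 at index 3, swap → [13, 14, 19, 26, 23, 20, 22, 30, 28]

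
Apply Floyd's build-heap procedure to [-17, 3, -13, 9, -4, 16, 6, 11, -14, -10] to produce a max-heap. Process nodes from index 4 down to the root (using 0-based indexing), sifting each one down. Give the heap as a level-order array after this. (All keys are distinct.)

[16, 11, 6, 9, -4, -13, -17, 3, -14, -10]

sift down from index 4: already satisfies heap property
sift down from index 3:
  9 vs larger child 11 at index 7, swap → [-17, 3, -13, 11, -4, 16, 6, 9, -14, -10]
sift down from index 2:
  -13 vs larger child 16 at index 5, swap → [-17, 3, 16, 11, -4, -13, 6, 9, -14, -10]
sift down from index 1:
  3 vs larger child 11 at index 3, swap → [-17, 11, 16, 3, -4, -13, 6, 9, -14, -10]
  3 vs larger child 9 at index 7, swap → [-17, 11, 16, 9, -4, -13, 6, 3, -14, -10]
sift down from index 0:
  -17 vs larger child 16 at index 2, swap → [16, 11, -17, 9, -4, -13, 6, 3, -14, -10]
  -17 vs larger child 6 at index 6, swap → [16, 11, 6, 9, -4, -13, -17, 3, -14, -10]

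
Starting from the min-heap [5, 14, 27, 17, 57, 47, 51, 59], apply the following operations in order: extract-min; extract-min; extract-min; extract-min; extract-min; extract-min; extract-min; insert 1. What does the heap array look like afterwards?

[1, 59]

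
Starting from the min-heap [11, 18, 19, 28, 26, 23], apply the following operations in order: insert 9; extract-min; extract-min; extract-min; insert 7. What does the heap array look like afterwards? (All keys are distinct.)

[7, 19, 26, 28, 23]

insert 9:
  append 9 at index 6 → [11, 18, 19, 28, 26, 23, 9]
  9 < parent 19 at index 2, swap → [11, 18, 9, 28, 26, 23, 19]
  9 < parent 11 at index 0, swap → [9, 18, 11, 28, 26, 23, 19]
extract-min → returns 9:
  remove root 9; move last element 19 to root → [19, 18, 11, 28, 26, 23]
  19 vs smaller child 11 at index 2, swap → [11, 18, 19, 28, 26, 23]
extract-min → returns 11:
  remove root 11; move last element 23 to root → [23, 18, 19, 28, 26]
  23 vs smaller child 18 at index 1, swap → [18, 23, 19, 28, 26]
extract-min → returns 18:
  remove root 18; move last element 26 to root → [26, 23, 19, 28]
  26 vs smaller child 19 at index 2, swap → [19, 23, 26, 28]
insert 7:
  append 7 at index 4 → [19, 23, 26, 28, 7]
  7 < parent 23 at index 1, swap → [19, 7, 26, 28, 23]
  7 < parent 19 at index 0, swap → [7, 19, 26, 28, 23]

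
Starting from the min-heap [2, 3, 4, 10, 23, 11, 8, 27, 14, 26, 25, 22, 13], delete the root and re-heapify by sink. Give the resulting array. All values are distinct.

remove root 2; move last element 13 to root → [13, 3, 4, 10, 23, 11, 8, 27, 14, 26, 25, 22]
13 vs smaller child 3 at index 1, swap → [3, 13, 4, 10, 23, 11, 8, 27, 14, 26, 25, 22]
13 vs smaller child 10 at index 3, swap → [3, 10, 4, 13, 23, 11, 8, 27, 14, 26, 25, 22]

[3, 10, 4, 13, 23, 11, 8, 27, 14, 26, 25, 22]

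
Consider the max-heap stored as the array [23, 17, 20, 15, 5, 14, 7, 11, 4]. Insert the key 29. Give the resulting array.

[29, 23, 20, 15, 17, 14, 7, 11, 4, 5]

append 29 at index 9 → [23, 17, 20, 15, 5, 14, 7, 11, 4, 29]
29 > parent 5 at index 4, swap → [23, 17, 20, 15, 29, 14, 7, 11, 4, 5]
29 > parent 17 at index 1, swap → [23, 29, 20, 15, 17, 14, 7, 11, 4, 5]
29 > parent 23 at index 0, swap → [29, 23, 20, 15, 17, 14, 7, 11, 4, 5]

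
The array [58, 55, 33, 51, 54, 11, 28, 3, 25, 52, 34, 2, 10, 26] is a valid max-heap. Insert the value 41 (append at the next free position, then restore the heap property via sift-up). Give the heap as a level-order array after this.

[58, 55, 41, 51, 54, 11, 33, 3, 25, 52, 34, 2, 10, 26, 28]

append 41 at index 14 → [58, 55, 33, 51, 54, 11, 28, 3, 25, 52, 34, 2, 10, 26, 41]
41 > parent 28 at index 6, swap → [58, 55, 33, 51, 54, 11, 41, 3, 25, 52, 34, 2, 10, 26, 28]
41 > parent 33 at index 2, swap → [58, 55, 41, 51, 54, 11, 33, 3, 25, 52, 34, 2, 10, 26, 28]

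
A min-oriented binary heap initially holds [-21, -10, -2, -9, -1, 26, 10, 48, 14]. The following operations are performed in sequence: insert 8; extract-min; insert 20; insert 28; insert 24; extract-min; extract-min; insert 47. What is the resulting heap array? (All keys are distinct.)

[-2, -1, 10, 8, 20, 24, 28, 48, 14, 26, 47]

insert 8:
  append 8 at index 9 → [-21, -10, -2, -9, -1, 26, 10, 48, 14, 8] (no swap needed)
extract-min → returns -21:
  remove root -21; move last element 8 to root → [8, -10, -2, -9, -1, 26, 10, 48, 14]
  8 vs smaller child -10 at index 1, swap → [-10, 8, -2, -9, -1, 26, 10, 48, 14]
  8 vs smaller child -9 at index 3, swap → [-10, -9, -2, 8, -1, 26, 10, 48, 14]
insert 20:
  append 20 at index 9 → [-10, -9, -2, 8, -1, 26, 10, 48, 14, 20] (no swap needed)
insert 28:
  append 28 at index 10 → [-10, -9, -2, 8, -1, 26, 10, 48, 14, 20, 28] (no swap needed)
insert 24:
  append 24 at index 11 → [-10, -9, -2, 8, -1, 26, 10, 48, 14, 20, 28, 24]
  24 < parent 26 at index 5, swap → [-10, -9, -2, 8, -1, 24, 10, 48, 14, 20, 28, 26]
extract-min → returns -10:
  remove root -10; move last element 26 to root → [26, -9, -2, 8, -1, 24, 10, 48, 14, 20, 28]
  26 vs smaller child -9 at index 1, swap → [-9, 26, -2, 8, -1, 24, 10, 48, 14, 20, 28]
  26 vs smaller child -1 at index 4, swap → [-9, -1, -2, 8, 26, 24, 10, 48, 14, 20, 28]
  26 vs smaller child 20 at index 9, swap → [-9, -1, -2, 8, 20, 24, 10, 48, 14, 26, 28]
extract-min → returns -9:
  remove root -9; move last element 28 to root → [28, -1, -2, 8, 20, 24, 10, 48, 14, 26]
  28 vs smaller child -2 at index 2, swap → [-2, -1, 28, 8, 20, 24, 10, 48, 14, 26]
  28 vs smaller child 10 at index 6, swap → [-2, -1, 10, 8, 20, 24, 28, 48, 14, 26]
insert 47:
  append 47 at index 10 → [-2, -1, 10, 8, 20, 24, 28, 48, 14, 26, 47] (no swap needed)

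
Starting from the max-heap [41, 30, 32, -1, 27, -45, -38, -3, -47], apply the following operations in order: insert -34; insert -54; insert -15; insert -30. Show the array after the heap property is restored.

[41, 30, 32, -1, 27, -15, -38, -3, -47, -34, -54, -45, -30]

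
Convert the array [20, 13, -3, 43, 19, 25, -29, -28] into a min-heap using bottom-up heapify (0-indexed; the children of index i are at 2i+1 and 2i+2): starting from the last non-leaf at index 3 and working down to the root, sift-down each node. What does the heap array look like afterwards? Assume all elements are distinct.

sift down from index 3:
  43 vs only child -28 at index 7, swap → [20, 13, -3, -28, 19, 25, -29, 43]
sift down from index 2:
  -3 vs smaller child -29 at index 6, swap → [20, 13, -29, -28, 19, 25, -3, 43]
sift down from index 1:
  13 vs smaller child -28 at index 3, swap → [20, -28, -29, 13, 19, 25, -3, 43]
sift down from index 0:
  20 vs smaller child -29 at index 2, swap → [-29, -28, 20, 13, 19, 25, -3, 43]
  20 vs smaller child -3 at index 6, swap → [-29, -28, -3, 13, 19, 25, 20, 43]

[-29, -28, -3, 13, 19, 25, 20, 43]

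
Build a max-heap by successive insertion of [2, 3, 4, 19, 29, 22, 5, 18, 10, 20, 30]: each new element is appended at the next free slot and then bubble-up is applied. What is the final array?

Insert 2:
  append 2 at index 0 → [2] (no swap needed)
Insert 3:
  append 3 at index 1 → [2, 3]
  3 > parent 2 at index 0, swap → [3, 2]
Insert 4:
  append 4 at index 2 → [3, 2, 4]
  4 > parent 3 at index 0, swap → [4, 2, 3]
Insert 19:
  append 19 at index 3 → [4, 2, 3, 19]
  19 > parent 2 at index 1, swap → [4, 19, 3, 2]
  19 > parent 4 at index 0, swap → [19, 4, 3, 2]
Insert 29:
  append 29 at index 4 → [19, 4, 3, 2, 29]
  29 > parent 4 at index 1, swap → [19, 29, 3, 2, 4]
  29 > parent 19 at index 0, swap → [29, 19, 3, 2, 4]
Insert 22:
  append 22 at index 5 → [29, 19, 3, 2, 4, 22]
  22 > parent 3 at index 2, swap → [29, 19, 22, 2, 4, 3]
Insert 5:
  append 5 at index 6 → [29, 19, 22, 2, 4, 3, 5] (no swap needed)
Insert 18:
  append 18 at index 7 → [29, 19, 22, 2, 4, 3, 5, 18]
  18 > parent 2 at index 3, swap → [29, 19, 22, 18, 4, 3, 5, 2]
Insert 10:
  append 10 at index 8 → [29, 19, 22, 18, 4, 3, 5, 2, 10] (no swap needed)
Insert 20:
  append 20 at index 9 → [29, 19, 22, 18, 4, 3, 5, 2, 10, 20]
  20 > parent 4 at index 4, swap → [29, 19, 22, 18, 20, 3, 5, 2, 10, 4]
  20 > parent 19 at index 1, swap → [29, 20, 22, 18, 19, 3, 5, 2, 10, 4]
Insert 30:
  append 30 at index 10 → [29, 20, 22, 18, 19, 3, 5, 2, 10, 4, 30]
  30 > parent 19 at index 4, swap → [29, 20, 22, 18, 30, 3, 5, 2, 10, 4, 19]
  30 > parent 20 at index 1, swap → [29, 30, 22, 18, 20, 3, 5, 2, 10, 4, 19]
  30 > parent 29 at index 0, swap → [30, 29, 22, 18, 20, 3, 5, 2, 10, 4, 19]

[30, 29, 22, 18, 20, 3, 5, 2, 10, 4, 19]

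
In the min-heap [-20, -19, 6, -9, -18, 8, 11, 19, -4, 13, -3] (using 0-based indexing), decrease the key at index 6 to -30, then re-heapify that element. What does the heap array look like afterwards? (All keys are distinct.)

[-30, -19, -20, -9, -18, 8, 6, 19, -4, 13, -3]

set index 6 from 11 to -30 → [-20, -19, 6, -9, -18, 8, -30, 19, -4, 13, -3]
-30 < parent 6 at index 2, swap → [-20, -19, -30, -9, -18, 8, 6, 19, -4, 13, -3]
-30 < parent -20 at index 0, swap → [-30, -19, -20, -9, -18, 8, 6, 19, -4, 13, -3]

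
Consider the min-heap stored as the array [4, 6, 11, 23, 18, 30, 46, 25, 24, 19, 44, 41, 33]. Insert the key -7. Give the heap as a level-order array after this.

[-7, 6, 4, 23, 18, 30, 11, 25, 24, 19, 44, 41, 33, 46]

append -7 at index 13 → [4, 6, 11, 23, 18, 30, 46, 25, 24, 19, 44, 41, 33, -7]
-7 < parent 46 at index 6, swap → [4, 6, 11, 23, 18, 30, -7, 25, 24, 19, 44, 41, 33, 46]
-7 < parent 11 at index 2, swap → [4, 6, -7, 23, 18, 30, 11, 25, 24, 19, 44, 41, 33, 46]
-7 < parent 4 at index 0, swap → [-7, 6, 4, 23, 18, 30, 11, 25, 24, 19, 44, 41, 33, 46]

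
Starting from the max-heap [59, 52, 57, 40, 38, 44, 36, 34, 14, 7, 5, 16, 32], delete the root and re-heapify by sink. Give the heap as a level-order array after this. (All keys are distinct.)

[57, 52, 44, 40, 38, 32, 36, 34, 14, 7, 5, 16]

remove root 59; move last element 32 to root → [32, 52, 57, 40, 38, 44, 36, 34, 14, 7, 5, 16]
32 vs larger child 57 at index 2, swap → [57, 52, 32, 40, 38, 44, 36, 34, 14, 7, 5, 16]
32 vs larger child 44 at index 5, swap → [57, 52, 44, 40, 38, 32, 36, 34, 14, 7, 5, 16]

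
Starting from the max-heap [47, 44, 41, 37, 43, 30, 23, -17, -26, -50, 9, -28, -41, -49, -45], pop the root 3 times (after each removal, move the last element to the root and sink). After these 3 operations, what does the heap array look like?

[41, 37, 30, -17, 9, -28, 23, -49, -26, -50, -45, -41]

extract-max #1 returns 47:
  remove root 47; move last element -45 to root → [-45, 44, 41, 37, 43, 30, 23, -17, -26, -50, 9, -28, -41, -49]
  -45 vs larger child 44 at index 1, swap → [44, -45, 41, 37, 43, 30, 23, -17, -26, -50, 9, -28, -41, -49]
  -45 vs larger child 43 at index 4, swap → [44, 43, 41, 37, -45, 30, 23, -17, -26, -50, 9, -28, -41, -49]
  -45 vs larger child 9 at index 10, swap → [44, 43, 41, 37, 9, 30, 23, -17, -26, -50, -45, -28, -41, -49]
extract-max #2 returns 44:
  remove root 44; move last element -49 to root → [-49, 43, 41, 37, 9, 30, 23, -17, -26, -50, -45, -28, -41]
  -49 vs larger child 43 at index 1, swap → [43, -49, 41, 37, 9, 30, 23, -17, -26, -50, -45, -28, -41]
  -49 vs larger child 37 at index 3, swap → [43, 37, 41, -49, 9, 30, 23, -17, -26, -50, -45, -28, -41]
  -49 vs larger child -17 at index 7, swap → [43, 37, 41, -17, 9, 30, 23, -49, -26, -50, -45, -28, -41]
extract-max #3 returns 43:
  remove root 43; move last element -41 to root → [-41, 37, 41, -17, 9, 30, 23, -49, -26, -50, -45, -28]
  -41 vs larger child 41 at index 2, swap → [41, 37, -41, -17, 9, 30, 23, -49, -26, -50, -45, -28]
  -41 vs larger child 30 at index 5, swap → [41, 37, 30, -17, 9, -41, 23, -49, -26, -50, -45, -28]
  -41 vs only child -28 at index 11, swap → [41, 37, 30, -17, 9, -28, 23, -49, -26, -50, -45, -41]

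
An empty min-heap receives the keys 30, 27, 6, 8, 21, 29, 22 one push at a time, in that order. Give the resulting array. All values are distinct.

Insert 30:
  append 30 at index 0 → [30] (no swap needed)
Insert 27:
  append 27 at index 1 → [30, 27]
  27 < parent 30 at index 0, swap → [27, 30]
Insert 6:
  append 6 at index 2 → [27, 30, 6]
  6 < parent 27 at index 0, swap → [6, 30, 27]
Insert 8:
  append 8 at index 3 → [6, 30, 27, 8]
  8 < parent 30 at index 1, swap → [6, 8, 27, 30]
Insert 21:
  append 21 at index 4 → [6, 8, 27, 30, 21] (no swap needed)
Insert 29:
  append 29 at index 5 → [6, 8, 27, 30, 21, 29] (no swap needed)
Insert 22:
  append 22 at index 6 → [6, 8, 27, 30, 21, 29, 22]
  22 < parent 27 at index 2, swap → [6, 8, 22, 30, 21, 29, 27]

[6, 8, 22, 30, 21, 29, 27]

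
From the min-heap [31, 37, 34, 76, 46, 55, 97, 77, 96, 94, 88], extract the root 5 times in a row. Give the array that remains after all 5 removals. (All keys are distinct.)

extract-min #1 returns 31:
  remove root 31; move last element 88 to root → [88, 37, 34, 76, 46, 55, 97, 77, 96, 94]
  88 vs smaller child 34 at index 2, swap → [34, 37, 88, 76, 46, 55, 97, 77, 96, 94]
  88 vs smaller child 55 at index 5, swap → [34, 37, 55, 76, 46, 88, 97, 77, 96, 94]
extract-min #2 returns 34:
  remove root 34; move last element 94 to root → [94, 37, 55, 76, 46, 88, 97, 77, 96]
  94 vs smaller child 37 at index 1, swap → [37, 94, 55, 76, 46, 88, 97, 77, 96]
  94 vs smaller child 46 at index 4, swap → [37, 46, 55, 76, 94, 88, 97, 77, 96]
extract-min #3 returns 37:
  remove root 37; move last element 96 to root → [96, 46, 55, 76, 94, 88, 97, 77]
  96 vs smaller child 46 at index 1, swap → [46, 96, 55, 76, 94, 88, 97, 77]
  96 vs smaller child 76 at index 3, swap → [46, 76, 55, 96, 94, 88, 97, 77]
  96 vs only child 77 at index 7, swap → [46, 76, 55, 77, 94, 88, 97, 96]
extract-min #4 returns 46:
  remove root 46; move last element 96 to root → [96, 76, 55, 77, 94, 88, 97]
  96 vs smaller child 55 at index 2, swap → [55, 76, 96, 77, 94, 88, 97]
  96 vs smaller child 88 at index 5, swap → [55, 76, 88, 77, 94, 96, 97]
extract-min #5 returns 55:
  remove root 55; move last element 97 to root → [97, 76, 88, 77, 94, 96]
  97 vs smaller child 76 at index 1, swap → [76, 97, 88, 77, 94, 96]
  97 vs smaller child 77 at index 3, swap → [76, 77, 88, 97, 94, 96]

[76, 77, 88, 97, 94, 96]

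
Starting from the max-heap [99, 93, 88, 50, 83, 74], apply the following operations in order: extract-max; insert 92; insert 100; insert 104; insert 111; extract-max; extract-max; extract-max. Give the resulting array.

extract-max → returns 99:
  remove root 99; move last element 74 to root → [74, 93, 88, 50, 83]
  74 vs larger child 93 at index 1, swap → [93, 74, 88, 50, 83]
  74 vs larger child 83 at index 4, swap → [93, 83, 88, 50, 74]
insert 92:
  append 92 at index 5 → [93, 83, 88, 50, 74, 92]
  92 > parent 88 at index 2, swap → [93, 83, 92, 50, 74, 88]
insert 100:
  append 100 at index 6 → [93, 83, 92, 50, 74, 88, 100]
  100 > parent 92 at index 2, swap → [93, 83, 100, 50, 74, 88, 92]
  100 > parent 93 at index 0, swap → [100, 83, 93, 50, 74, 88, 92]
insert 104:
  append 104 at index 7 → [100, 83, 93, 50, 74, 88, 92, 104]
  104 > parent 50 at index 3, swap → [100, 83, 93, 104, 74, 88, 92, 50]
  104 > parent 83 at index 1, swap → [100, 104, 93, 83, 74, 88, 92, 50]
  104 > parent 100 at index 0, swap → [104, 100, 93, 83, 74, 88, 92, 50]
insert 111:
  append 111 at index 8 → [104, 100, 93, 83, 74, 88, 92, 50, 111]
  111 > parent 83 at index 3, swap → [104, 100, 93, 111, 74, 88, 92, 50, 83]
  111 > parent 100 at index 1, swap → [104, 111, 93, 100, 74, 88, 92, 50, 83]
  111 > parent 104 at index 0, swap → [111, 104, 93, 100, 74, 88, 92, 50, 83]
extract-max → returns 111:
  remove root 111; move last element 83 to root → [83, 104, 93, 100, 74, 88, 92, 50]
  83 vs larger child 104 at index 1, swap → [104, 83, 93, 100, 74, 88, 92, 50]
  83 vs larger child 100 at index 3, swap → [104, 100, 93, 83, 74, 88, 92, 50]
extract-max → returns 104:
  remove root 104; move last element 50 to root → [50, 100, 93, 83, 74, 88, 92]
  50 vs larger child 100 at index 1, swap → [100, 50, 93, 83, 74, 88, 92]
  50 vs larger child 83 at index 3, swap → [100, 83, 93, 50, 74, 88, 92]
extract-max → returns 100:
  remove root 100; move last element 92 to root → [92, 83, 93, 50, 74, 88]
  92 vs larger child 93 at index 2, swap → [93, 83, 92, 50, 74, 88]

[93, 83, 92, 50, 74, 88]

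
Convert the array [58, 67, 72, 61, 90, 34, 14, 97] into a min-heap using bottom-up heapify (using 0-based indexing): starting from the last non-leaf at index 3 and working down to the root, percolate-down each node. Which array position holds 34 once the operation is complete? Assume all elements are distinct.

2

sift down from index 3: already satisfies heap property
sift down from index 2:
  72 vs smaller child 14 at index 6, swap → [58, 67, 14, 61, 90, 34, 72, 97]
sift down from index 1:
  67 vs smaller child 61 at index 3, swap → [58, 61, 14, 67, 90, 34, 72, 97]
sift down from index 0:
  58 vs smaller child 14 at index 2, swap → [14, 61, 58, 67, 90, 34, 72, 97]
  58 vs smaller child 34 at index 5, swap → [14, 61, 34, 67, 90, 58, 72, 97]
resulting array: [14, 61, 34, 67, 90, 58, 72, 97]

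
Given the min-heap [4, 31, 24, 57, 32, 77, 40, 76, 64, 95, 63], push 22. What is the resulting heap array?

append 22 at index 11 → [4, 31, 24, 57, 32, 77, 40, 76, 64, 95, 63, 22]
22 < parent 77 at index 5, swap → [4, 31, 24, 57, 32, 22, 40, 76, 64, 95, 63, 77]
22 < parent 24 at index 2, swap → [4, 31, 22, 57, 32, 24, 40, 76, 64, 95, 63, 77]

[4, 31, 22, 57, 32, 24, 40, 76, 64, 95, 63, 77]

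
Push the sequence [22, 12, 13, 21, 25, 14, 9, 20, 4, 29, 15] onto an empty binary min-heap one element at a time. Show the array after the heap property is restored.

Insert 22:
  append 22 at index 0 → [22] (no swap needed)
Insert 12:
  append 12 at index 1 → [22, 12]
  12 < parent 22 at index 0, swap → [12, 22]
Insert 13:
  append 13 at index 2 → [12, 22, 13] (no swap needed)
Insert 21:
  append 21 at index 3 → [12, 22, 13, 21]
  21 < parent 22 at index 1, swap → [12, 21, 13, 22]
Insert 25:
  append 25 at index 4 → [12, 21, 13, 22, 25] (no swap needed)
Insert 14:
  append 14 at index 5 → [12, 21, 13, 22, 25, 14] (no swap needed)
Insert 9:
  append 9 at index 6 → [12, 21, 13, 22, 25, 14, 9]
  9 < parent 13 at index 2, swap → [12, 21, 9, 22, 25, 14, 13]
  9 < parent 12 at index 0, swap → [9, 21, 12, 22, 25, 14, 13]
Insert 20:
  append 20 at index 7 → [9, 21, 12, 22, 25, 14, 13, 20]
  20 < parent 22 at index 3, swap → [9, 21, 12, 20, 25, 14, 13, 22]
  20 < parent 21 at index 1, swap → [9, 20, 12, 21, 25, 14, 13, 22]
Insert 4:
  append 4 at index 8 → [9, 20, 12, 21, 25, 14, 13, 22, 4]
  4 < parent 21 at index 3, swap → [9, 20, 12, 4, 25, 14, 13, 22, 21]
  4 < parent 20 at index 1, swap → [9, 4, 12, 20, 25, 14, 13, 22, 21]
  4 < parent 9 at index 0, swap → [4, 9, 12, 20, 25, 14, 13, 22, 21]
Insert 29:
  append 29 at index 9 → [4, 9, 12, 20, 25, 14, 13, 22, 21, 29] (no swap needed)
Insert 15:
  append 15 at index 10 → [4, 9, 12, 20, 25, 14, 13, 22, 21, 29, 15]
  15 < parent 25 at index 4, swap → [4, 9, 12, 20, 15, 14, 13, 22, 21, 29, 25]

[4, 9, 12, 20, 15, 14, 13, 22, 21, 29, 25]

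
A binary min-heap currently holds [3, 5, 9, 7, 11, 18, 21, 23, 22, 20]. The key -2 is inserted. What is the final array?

append -2 at index 10 → [3, 5, 9, 7, 11, 18, 21, 23, 22, 20, -2]
-2 < parent 11 at index 4, swap → [3, 5, 9, 7, -2, 18, 21, 23, 22, 20, 11]
-2 < parent 5 at index 1, swap → [3, -2, 9, 7, 5, 18, 21, 23, 22, 20, 11]
-2 < parent 3 at index 0, swap → [-2, 3, 9, 7, 5, 18, 21, 23, 22, 20, 11]

[-2, 3, 9, 7, 5, 18, 21, 23, 22, 20, 11]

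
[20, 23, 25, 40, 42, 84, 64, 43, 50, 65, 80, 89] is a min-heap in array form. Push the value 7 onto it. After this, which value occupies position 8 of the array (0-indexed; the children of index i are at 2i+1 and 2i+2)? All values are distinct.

50

append 7 at index 12 → [20, 23, 25, 40, 42, 84, 64, 43, 50, 65, 80, 89, 7]
7 < parent 84 at index 5, swap → [20, 23, 25, 40, 42, 7, 64, 43, 50, 65, 80, 89, 84]
7 < parent 25 at index 2, swap → [20, 23, 7, 40, 42, 25, 64, 43, 50, 65, 80, 89, 84]
7 < parent 20 at index 0, swap → [7, 23, 20, 40, 42, 25, 64, 43, 50, 65, 80, 89, 84]
resulting array: [7, 23, 20, 40, 42, 25, 64, 43, 50, 65, 80, 89, 84]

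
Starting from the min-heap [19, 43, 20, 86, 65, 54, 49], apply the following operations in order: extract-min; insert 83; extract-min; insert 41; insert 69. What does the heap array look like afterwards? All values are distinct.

[41, 65, 43, 69, 83, 54, 49, 86]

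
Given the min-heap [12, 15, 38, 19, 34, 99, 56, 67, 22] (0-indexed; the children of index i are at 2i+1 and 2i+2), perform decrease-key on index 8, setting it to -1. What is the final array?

[-1, 12, 38, 15, 34, 99, 56, 67, 19]

set index 8 from 22 to -1 → [12, 15, 38, 19, 34, 99, 56, 67, -1]
-1 < parent 19 at index 3, swap → [12, 15, 38, -1, 34, 99, 56, 67, 19]
-1 < parent 15 at index 1, swap → [12, -1, 38, 15, 34, 99, 56, 67, 19]
-1 < parent 12 at index 0, swap → [-1, 12, 38, 15, 34, 99, 56, 67, 19]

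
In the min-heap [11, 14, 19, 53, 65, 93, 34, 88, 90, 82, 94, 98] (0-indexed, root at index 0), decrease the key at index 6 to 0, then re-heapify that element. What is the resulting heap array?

[0, 14, 11, 53, 65, 93, 19, 88, 90, 82, 94, 98]

set index 6 from 34 to 0 → [11, 14, 19, 53, 65, 93, 0, 88, 90, 82, 94, 98]
0 < parent 19 at index 2, swap → [11, 14, 0, 53, 65, 93, 19, 88, 90, 82, 94, 98]
0 < parent 11 at index 0, swap → [0, 14, 11, 53, 65, 93, 19, 88, 90, 82, 94, 98]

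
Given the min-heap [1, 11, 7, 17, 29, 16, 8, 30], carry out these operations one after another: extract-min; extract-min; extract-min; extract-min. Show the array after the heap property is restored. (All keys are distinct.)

[16, 17, 29, 30]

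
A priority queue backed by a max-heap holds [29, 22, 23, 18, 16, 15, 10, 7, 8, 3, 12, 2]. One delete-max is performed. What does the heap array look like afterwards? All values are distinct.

remove root 29; move last element 2 to root → [2, 22, 23, 18, 16, 15, 10, 7, 8, 3, 12]
2 vs larger child 23 at index 2, swap → [23, 22, 2, 18, 16, 15, 10, 7, 8, 3, 12]
2 vs larger child 15 at index 5, swap → [23, 22, 15, 18, 16, 2, 10, 7, 8, 3, 12]

[23, 22, 15, 18, 16, 2, 10, 7, 8, 3, 12]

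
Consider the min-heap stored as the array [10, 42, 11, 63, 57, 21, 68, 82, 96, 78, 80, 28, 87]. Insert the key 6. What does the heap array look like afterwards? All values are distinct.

append 6 at index 13 → [10, 42, 11, 63, 57, 21, 68, 82, 96, 78, 80, 28, 87, 6]
6 < parent 68 at index 6, swap → [10, 42, 11, 63, 57, 21, 6, 82, 96, 78, 80, 28, 87, 68]
6 < parent 11 at index 2, swap → [10, 42, 6, 63, 57, 21, 11, 82, 96, 78, 80, 28, 87, 68]
6 < parent 10 at index 0, swap → [6, 42, 10, 63, 57, 21, 11, 82, 96, 78, 80, 28, 87, 68]

[6, 42, 10, 63, 57, 21, 11, 82, 96, 78, 80, 28, 87, 68]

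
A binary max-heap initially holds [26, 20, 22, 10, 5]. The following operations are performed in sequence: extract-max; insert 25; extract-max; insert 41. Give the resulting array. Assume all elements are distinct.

[41, 22, 5, 10, 20]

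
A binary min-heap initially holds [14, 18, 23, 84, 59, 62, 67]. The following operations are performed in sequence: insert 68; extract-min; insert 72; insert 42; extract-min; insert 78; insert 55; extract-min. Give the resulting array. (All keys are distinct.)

[42, 55, 62, 59, 84, 68, 67, 72, 78]

insert 68:
  append 68 at index 7 → [14, 18, 23, 84, 59, 62, 67, 68]
  68 < parent 84 at index 3, swap → [14, 18, 23, 68, 59, 62, 67, 84]
extract-min → returns 14:
  remove root 14; move last element 84 to root → [84, 18, 23, 68, 59, 62, 67]
  84 vs smaller child 18 at index 1, swap → [18, 84, 23, 68, 59, 62, 67]
  84 vs smaller child 59 at index 4, swap → [18, 59, 23, 68, 84, 62, 67]
insert 72:
  append 72 at index 7 → [18, 59, 23, 68, 84, 62, 67, 72] (no swap needed)
insert 42:
  append 42 at index 8 → [18, 59, 23, 68, 84, 62, 67, 72, 42]
  42 < parent 68 at index 3, swap → [18, 59, 23, 42, 84, 62, 67, 72, 68]
  42 < parent 59 at index 1, swap → [18, 42, 23, 59, 84, 62, 67, 72, 68]
extract-min → returns 18:
  remove root 18; move last element 68 to root → [68, 42, 23, 59, 84, 62, 67, 72]
  68 vs smaller child 23 at index 2, swap → [23, 42, 68, 59, 84, 62, 67, 72]
  68 vs smaller child 62 at index 5, swap → [23, 42, 62, 59, 84, 68, 67, 72]
insert 78:
  append 78 at index 8 → [23, 42, 62, 59, 84, 68, 67, 72, 78] (no swap needed)
insert 55:
  append 55 at index 9 → [23, 42, 62, 59, 84, 68, 67, 72, 78, 55]
  55 < parent 84 at index 4, swap → [23, 42, 62, 59, 55, 68, 67, 72, 78, 84]
extract-min → returns 23:
  remove root 23; move last element 84 to root → [84, 42, 62, 59, 55, 68, 67, 72, 78]
  84 vs smaller child 42 at index 1, swap → [42, 84, 62, 59, 55, 68, 67, 72, 78]
  84 vs smaller child 55 at index 4, swap → [42, 55, 62, 59, 84, 68, 67, 72, 78]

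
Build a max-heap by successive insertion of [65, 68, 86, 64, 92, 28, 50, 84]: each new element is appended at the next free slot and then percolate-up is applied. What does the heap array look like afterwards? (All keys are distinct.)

Insert 65:
  append 65 at index 0 → [65] (no swap needed)
Insert 68:
  append 68 at index 1 → [65, 68]
  68 > parent 65 at index 0, swap → [68, 65]
Insert 86:
  append 86 at index 2 → [68, 65, 86]
  86 > parent 68 at index 0, swap → [86, 65, 68]
Insert 64:
  append 64 at index 3 → [86, 65, 68, 64] (no swap needed)
Insert 92:
  append 92 at index 4 → [86, 65, 68, 64, 92]
  92 > parent 65 at index 1, swap → [86, 92, 68, 64, 65]
  92 > parent 86 at index 0, swap → [92, 86, 68, 64, 65]
Insert 28:
  append 28 at index 5 → [92, 86, 68, 64, 65, 28] (no swap needed)
Insert 50:
  append 50 at index 6 → [92, 86, 68, 64, 65, 28, 50] (no swap needed)
Insert 84:
  append 84 at index 7 → [92, 86, 68, 64, 65, 28, 50, 84]
  84 > parent 64 at index 3, swap → [92, 86, 68, 84, 65, 28, 50, 64]

[92, 86, 68, 84, 65, 28, 50, 64]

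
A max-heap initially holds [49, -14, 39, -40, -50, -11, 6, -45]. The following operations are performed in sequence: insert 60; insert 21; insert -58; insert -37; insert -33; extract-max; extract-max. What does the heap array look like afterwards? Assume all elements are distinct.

insert 60:
  append 60 at index 8 → [49, -14, 39, -40, -50, -11, 6, -45, 60]
  60 > parent -40 at index 3, swap → [49, -14, 39, 60, -50, -11, 6, -45, -40]
  60 > parent -14 at index 1, swap → [49, 60, 39, -14, -50, -11, 6, -45, -40]
  60 > parent 49 at index 0, swap → [60, 49, 39, -14, -50, -11, 6, -45, -40]
insert 21:
  append 21 at index 9 → [60, 49, 39, -14, -50, -11, 6, -45, -40, 21]
  21 > parent -50 at index 4, swap → [60, 49, 39, -14, 21, -11, 6, -45, -40, -50]
insert -58:
  append -58 at index 10 → [60, 49, 39, -14, 21, -11, 6, -45, -40, -50, -58] (no swap needed)
insert -37:
  append -37 at index 11 → [60, 49, 39, -14, 21, -11, 6, -45, -40, -50, -58, -37] (no swap needed)
insert -33:
  append -33 at index 12 → [60, 49, 39, -14, 21, -11, 6, -45, -40, -50, -58, -37, -33] (no swap needed)
extract-max → returns 60:
  remove root 60; move last element -33 to root → [-33, 49, 39, -14, 21, -11, 6, -45, -40, -50, -58, -37]
  -33 vs larger child 49 at index 1, swap → [49, -33, 39, -14, 21, -11, 6, -45, -40, -50, -58, -37]
  -33 vs larger child 21 at index 4, swap → [49, 21, 39, -14, -33, -11, 6, -45, -40, -50, -58, -37]
extract-max → returns 49:
  remove root 49; move last element -37 to root → [-37, 21, 39, -14, -33, -11, 6, -45, -40, -50, -58]
  -37 vs larger child 39 at index 2, swap → [39, 21, -37, -14, -33, -11, 6, -45, -40, -50, -58]
  -37 vs larger child 6 at index 6, swap → [39, 21, 6, -14, -33, -11, -37, -45, -40, -50, -58]

[39, 21, 6, -14, -33, -11, -37, -45, -40, -50, -58]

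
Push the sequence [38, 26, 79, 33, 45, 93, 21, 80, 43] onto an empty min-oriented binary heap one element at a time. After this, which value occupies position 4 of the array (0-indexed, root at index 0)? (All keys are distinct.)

Insert 38:
  append 38 at index 0 → [38] (no swap needed)
Insert 26:
  append 26 at index 1 → [38, 26]
  26 < parent 38 at index 0, swap → [26, 38]
Insert 79:
  append 79 at index 2 → [26, 38, 79] (no swap needed)
Insert 33:
  append 33 at index 3 → [26, 38, 79, 33]
  33 < parent 38 at index 1, swap → [26, 33, 79, 38]
Insert 45:
  append 45 at index 4 → [26, 33, 79, 38, 45] (no swap needed)
Insert 93:
  append 93 at index 5 → [26, 33, 79, 38, 45, 93] (no swap needed)
Insert 21:
  append 21 at index 6 → [26, 33, 79, 38, 45, 93, 21]
  21 < parent 79 at index 2, swap → [26, 33, 21, 38, 45, 93, 79]
  21 < parent 26 at index 0, swap → [21, 33, 26, 38, 45, 93, 79]
Insert 80:
  append 80 at index 7 → [21, 33, 26, 38, 45, 93, 79, 80] (no swap needed)
Insert 43:
  append 43 at index 8 → [21, 33, 26, 38, 45, 93, 79, 80, 43] (no swap needed)
resulting array: [21, 33, 26, 38, 45, 93, 79, 80, 43]

45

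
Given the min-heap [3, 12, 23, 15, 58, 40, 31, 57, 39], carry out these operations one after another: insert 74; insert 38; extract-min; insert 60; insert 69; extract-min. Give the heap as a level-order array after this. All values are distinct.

[15, 38, 23, 39, 60, 40, 31, 57, 58, 74, 69]

insert 74:
  append 74 at index 9 → [3, 12, 23, 15, 58, 40, 31, 57, 39, 74] (no swap needed)
insert 38:
  append 38 at index 10 → [3, 12, 23, 15, 58, 40, 31, 57, 39, 74, 38]
  38 < parent 58 at index 4, swap → [3, 12, 23, 15, 38, 40, 31, 57, 39, 74, 58]
extract-min → returns 3:
  remove root 3; move last element 58 to root → [58, 12, 23, 15, 38, 40, 31, 57, 39, 74]
  58 vs smaller child 12 at index 1, swap → [12, 58, 23, 15, 38, 40, 31, 57, 39, 74]
  58 vs smaller child 15 at index 3, swap → [12, 15, 23, 58, 38, 40, 31, 57, 39, 74]
  58 vs smaller child 39 at index 8, swap → [12, 15, 23, 39, 38, 40, 31, 57, 58, 74]
insert 60:
  append 60 at index 10 → [12, 15, 23, 39, 38, 40, 31, 57, 58, 74, 60] (no swap needed)
insert 69:
  append 69 at index 11 → [12, 15, 23, 39, 38, 40, 31, 57, 58, 74, 60, 69] (no swap needed)
extract-min → returns 12:
  remove root 12; move last element 69 to root → [69, 15, 23, 39, 38, 40, 31, 57, 58, 74, 60]
  69 vs smaller child 15 at index 1, swap → [15, 69, 23, 39, 38, 40, 31, 57, 58, 74, 60]
  69 vs smaller child 38 at index 4, swap → [15, 38, 23, 39, 69, 40, 31, 57, 58, 74, 60]
  69 vs smaller child 60 at index 10, swap → [15, 38, 23, 39, 60, 40, 31, 57, 58, 74, 69]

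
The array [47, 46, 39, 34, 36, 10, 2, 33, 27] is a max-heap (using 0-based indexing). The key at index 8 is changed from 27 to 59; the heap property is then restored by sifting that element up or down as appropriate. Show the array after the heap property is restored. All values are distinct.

[59, 47, 39, 46, 36, 10, 2, 33, 34]

set index 8 from 27 to 59 → [47, 46, 39, 34, 36, 10, 2, 33, 59]
59 > parent 34 at index 3, swap → [47, 46, 39, 59, 36, 10, 2, 33, 34]
59 > parent 46 at index 1, swap → [47, 59, 39, 46, 36, 10, 2, 33, 34]
59 > parent 47 at index 0, swap → [59, 47, 39, 46, 36, 10, 2, 33, 34]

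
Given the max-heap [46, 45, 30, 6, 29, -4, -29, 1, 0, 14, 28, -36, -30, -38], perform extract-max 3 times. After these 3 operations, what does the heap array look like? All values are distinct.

[29, 28, -4, 6, 14, -30, -29, 1, 0, -36, -38]

extract-max #1 returns 46:
  remove root 46; move last element -38 to root → [-38, 45, 30, 6, 29, -4, -29, 1, 0, 14, 28, -36, -30]
  -38 vs larger child 45 at index 1, swap → [45, -38, 30, 6, 29, -4, -29, 1, 0, 14, 28, -36, -30]
  -38 vs larger child 29 at index 4, swap → [45, 29, 30, 6, -38, -4, -29, 1, 0, 14, 28, -36, -30]
  -38 vs larger child 28 at index 10, swap → [45, 29, 30, 6, 28, -4, -29, 1, 0, 14, -38, -36, -30]
extract-max #2 returns 45:
  remove root 45; move last element -30 to root → [-30, 29, 30, 6, 28, -4, -29, 1, 0, 14, -38, -36]
  -30 vs larger child 30 at index 2, swap → [30, 29, -30, 6, 28, -4, -29, 1, 0, 14, -38, -36]
  -30 vs larger child -4 at index 5, swap → [30, 29, -4, 6, 28, -30, -29, 1, 0, 14, -38, -36]
extract-max #3 returns 30:
  remove root 30; move last element -36 to root → [-36, 29, -4, 6, 28, -30, -29, 1, 0, 14, -38]
  -36 vs larger child 29 at index 1, swap → [29, -36, -4, 6, 28, -30, -29, 1, 0, 14, -38]
  -36 vs larger child 28 at index 4, swap → [29, 28, -4, 6, -36, -30, -29, 1, 0, 14, -38]
  -36 vs larger child 14 at index 9, swap → [29, 28, -4, 6, 14, -30, -29, 1, 0, -36, -38]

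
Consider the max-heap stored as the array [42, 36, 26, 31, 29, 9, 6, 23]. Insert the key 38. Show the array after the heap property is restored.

[42, 38, 26, 36, 29, 9, 6, 23, 31]

append 38 at index 8 → [42, 36, 26, 31, 29, 9, 6, 23, 38]
38 > parent 31 at index 3, swap → [42, 36, 26, 38, 29, 9, 6, 23, 31]
38 > parent 36 at index 1, swap → [42, 38, 26, 36, 29, 9, 6, 23, 31]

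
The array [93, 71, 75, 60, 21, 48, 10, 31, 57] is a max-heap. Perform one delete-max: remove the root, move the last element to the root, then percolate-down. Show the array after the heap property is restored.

[75, 71, 57, 60, 21, 48, 10, 31]

remove root 93; move last element 57 to root → [57, 71, 75, 60, 21, 48, 10, 31]
57 vs larger child 75 at index 2, swap → [75, 71, 57, 60, 21, 48, 10, 31]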